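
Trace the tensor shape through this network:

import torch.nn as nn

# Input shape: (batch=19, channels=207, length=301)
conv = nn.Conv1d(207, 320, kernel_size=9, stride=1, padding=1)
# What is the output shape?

Input shape: (19, 207, 301)
Output shape: (19, 320, 295)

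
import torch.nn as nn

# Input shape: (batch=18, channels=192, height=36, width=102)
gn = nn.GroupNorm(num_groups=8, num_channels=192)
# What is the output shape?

Input shape: (18, 192, 36, 102)
Output shape: (18, 192, 36, 102)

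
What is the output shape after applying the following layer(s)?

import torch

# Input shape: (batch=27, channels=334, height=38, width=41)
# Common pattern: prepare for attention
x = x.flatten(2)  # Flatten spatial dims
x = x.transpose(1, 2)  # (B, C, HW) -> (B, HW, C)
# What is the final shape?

Input shape: (27, 334, 38, 41)
  -> after flatten(2): (27, 334, 1558)
Output shape: (27, 1558, 334)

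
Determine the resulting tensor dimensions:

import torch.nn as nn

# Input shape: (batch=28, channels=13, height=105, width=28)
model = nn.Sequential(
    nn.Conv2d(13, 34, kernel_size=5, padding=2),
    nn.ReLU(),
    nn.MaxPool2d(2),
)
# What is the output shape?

Input shape: (28, 13, 105, 28)
  -> after Conv2d: (28, 34, 105, 28)
  -> after ReLU: (28, 34, 105, 28)
Output shape: (28, 34, 52, 14)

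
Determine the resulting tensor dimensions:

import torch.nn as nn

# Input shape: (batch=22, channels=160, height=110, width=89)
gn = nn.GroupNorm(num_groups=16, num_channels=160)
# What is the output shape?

Input shape: (22, 160, 110, 89)
Output shape: (22, 160, 110, 89)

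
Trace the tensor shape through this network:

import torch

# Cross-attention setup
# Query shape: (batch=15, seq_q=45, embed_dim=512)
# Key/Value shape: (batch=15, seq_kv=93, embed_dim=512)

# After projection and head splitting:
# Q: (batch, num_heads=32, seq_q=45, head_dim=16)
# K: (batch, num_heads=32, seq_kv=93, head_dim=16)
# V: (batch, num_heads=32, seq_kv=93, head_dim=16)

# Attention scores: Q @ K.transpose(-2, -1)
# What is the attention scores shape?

Input shape: (15, 45, 512)
Output shape: (15, 32, 45, 93)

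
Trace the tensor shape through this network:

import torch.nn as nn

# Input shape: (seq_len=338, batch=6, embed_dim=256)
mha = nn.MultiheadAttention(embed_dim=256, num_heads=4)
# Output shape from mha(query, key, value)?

Input shape: (338, 6, 256)
Output shape: (338, 6, 256)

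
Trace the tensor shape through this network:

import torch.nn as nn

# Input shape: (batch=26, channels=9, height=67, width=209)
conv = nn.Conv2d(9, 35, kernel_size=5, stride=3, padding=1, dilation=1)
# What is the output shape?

Input shape: (26, 9, 67, 209)
Output shape: (26, 35, 22, 69)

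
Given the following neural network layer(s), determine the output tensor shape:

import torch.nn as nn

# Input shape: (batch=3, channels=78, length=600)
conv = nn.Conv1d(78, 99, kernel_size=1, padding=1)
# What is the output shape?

Input shape: (3, 78, 600)
Output shape: (3, 99, 602)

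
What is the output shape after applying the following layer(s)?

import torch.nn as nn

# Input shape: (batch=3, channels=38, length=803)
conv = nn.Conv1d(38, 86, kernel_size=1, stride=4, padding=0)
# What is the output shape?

Input shape: (3, 38, 803)
Output shape: (3, 86, 201)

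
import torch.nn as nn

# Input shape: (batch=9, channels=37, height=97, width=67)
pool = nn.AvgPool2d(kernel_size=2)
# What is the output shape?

Input shape: (9, 37, 97, 67)
Output shape: (9, 37, 48, 33)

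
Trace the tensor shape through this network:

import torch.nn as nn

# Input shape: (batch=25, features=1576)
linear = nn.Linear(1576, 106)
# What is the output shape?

Input shape: (25, 1576)
Output shape: (25, 106)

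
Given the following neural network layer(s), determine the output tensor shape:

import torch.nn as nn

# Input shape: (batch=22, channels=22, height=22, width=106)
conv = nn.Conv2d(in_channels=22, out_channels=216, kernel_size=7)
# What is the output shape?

Input shape: (22, 22, 22, 106)
Output shape: (22, 216, 16, 100)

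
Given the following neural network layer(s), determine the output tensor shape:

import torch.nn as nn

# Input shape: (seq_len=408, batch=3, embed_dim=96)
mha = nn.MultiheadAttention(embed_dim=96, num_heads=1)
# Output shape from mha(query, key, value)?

Input shape: (408, 3, 96)
Output shape: (408, 3, 96)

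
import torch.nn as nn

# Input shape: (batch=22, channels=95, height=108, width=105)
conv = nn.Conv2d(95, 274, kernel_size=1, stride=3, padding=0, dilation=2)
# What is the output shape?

Input shape: (22, 95, 108, 105)
Output shape: (22, 274, 36, 35)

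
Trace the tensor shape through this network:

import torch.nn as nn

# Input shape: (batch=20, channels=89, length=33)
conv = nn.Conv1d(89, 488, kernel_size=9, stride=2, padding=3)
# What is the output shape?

Input shape: (20, 89, 33)
Output shape: (20, 488, 16)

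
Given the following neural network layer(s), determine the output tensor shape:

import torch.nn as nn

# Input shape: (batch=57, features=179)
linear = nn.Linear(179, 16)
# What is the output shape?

Input shape: (57, 179)
Output shape: (57, 16)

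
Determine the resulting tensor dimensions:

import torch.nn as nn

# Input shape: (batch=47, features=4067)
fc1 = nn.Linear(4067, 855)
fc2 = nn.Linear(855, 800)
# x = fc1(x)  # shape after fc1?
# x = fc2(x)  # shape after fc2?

Input shape: (47, 4067)
  -> after fc1: (47, 855)
Output shape: (47, 800)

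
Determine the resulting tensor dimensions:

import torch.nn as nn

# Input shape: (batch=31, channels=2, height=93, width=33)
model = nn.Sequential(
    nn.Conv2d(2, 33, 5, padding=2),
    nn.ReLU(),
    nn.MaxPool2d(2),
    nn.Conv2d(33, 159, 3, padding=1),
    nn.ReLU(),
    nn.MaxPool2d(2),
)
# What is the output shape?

Input shape: (31, 2, 93, 33)
  -> after first Conv2d: (31, 33, 93, 33)
  -> after first MaxPool2d: (31, 33, 46, 16)
  -> after second Conv2d: (31, 159, 46, 16)
Output shape: (31, 159, 23, 8)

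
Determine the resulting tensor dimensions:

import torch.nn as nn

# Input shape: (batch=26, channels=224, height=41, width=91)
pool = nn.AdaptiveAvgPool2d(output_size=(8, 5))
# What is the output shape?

Input shape: (26, 224, 41, 91)
Output shape: (26, 224, 8, 5)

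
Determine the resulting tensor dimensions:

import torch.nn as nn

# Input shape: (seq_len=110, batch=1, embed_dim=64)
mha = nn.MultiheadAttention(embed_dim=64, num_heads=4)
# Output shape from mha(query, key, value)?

Input shape: (110, 1, 64)
Output shape: (110, 1, 64)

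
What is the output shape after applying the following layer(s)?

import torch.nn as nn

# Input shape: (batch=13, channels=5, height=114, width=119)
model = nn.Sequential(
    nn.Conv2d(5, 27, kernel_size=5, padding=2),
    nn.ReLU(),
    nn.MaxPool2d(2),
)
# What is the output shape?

Input shape: (13, 5, 114, 119)
  -> after Conv2d: (13, 27, 114, 119)
  -> after ReLU: (13, 27, 114, 119)
Output shape: (13, 27, 57, 59)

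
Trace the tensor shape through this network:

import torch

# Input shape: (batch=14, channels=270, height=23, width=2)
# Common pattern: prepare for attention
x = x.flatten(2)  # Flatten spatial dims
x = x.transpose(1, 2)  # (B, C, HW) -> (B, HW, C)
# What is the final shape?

Input shape: (14, 270, 23, 2)
  -> after flatten(2): (14, 270, 46)
Output shape: (14, 46, 270)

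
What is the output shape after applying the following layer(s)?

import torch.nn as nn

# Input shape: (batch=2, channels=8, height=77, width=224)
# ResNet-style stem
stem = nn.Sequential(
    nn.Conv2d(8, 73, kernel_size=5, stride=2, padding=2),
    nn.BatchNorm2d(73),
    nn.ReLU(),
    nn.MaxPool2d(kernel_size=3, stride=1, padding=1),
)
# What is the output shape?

Input shape: (2, 8, 77, 224)
  -> after Conv2d 5x5 stride=2: (2, 73, 39, 112)
Output shape: (2, 73, 39, 112)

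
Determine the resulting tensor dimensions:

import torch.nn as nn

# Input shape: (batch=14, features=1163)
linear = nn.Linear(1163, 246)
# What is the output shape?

Input shape: (14, 1163)
Output shape: (14, 246)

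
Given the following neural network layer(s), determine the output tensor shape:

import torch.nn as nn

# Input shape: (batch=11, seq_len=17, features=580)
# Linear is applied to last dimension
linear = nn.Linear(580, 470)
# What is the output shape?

Input shape: (11, 17, 580)
Output shape: (11, 17, 470)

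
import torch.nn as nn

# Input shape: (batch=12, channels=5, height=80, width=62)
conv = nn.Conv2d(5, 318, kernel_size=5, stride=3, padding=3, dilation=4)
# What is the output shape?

Input shape: (12, 5, 80, 62)
Output shape: (12, 318, 24, 18)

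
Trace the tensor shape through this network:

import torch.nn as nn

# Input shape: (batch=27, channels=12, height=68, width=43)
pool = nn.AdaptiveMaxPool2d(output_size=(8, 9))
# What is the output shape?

Input shape: (27, 12, 68, 43)
Output shape: (27, 12, 8, 9)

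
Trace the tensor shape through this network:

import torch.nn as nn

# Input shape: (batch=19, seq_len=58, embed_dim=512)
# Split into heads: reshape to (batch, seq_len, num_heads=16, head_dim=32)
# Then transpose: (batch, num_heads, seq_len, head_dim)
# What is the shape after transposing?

Input shape: (19, 58, 512)
  -> after reshape: (19, 58, 16, 32)
Output shape: (19, 16, 58, 32)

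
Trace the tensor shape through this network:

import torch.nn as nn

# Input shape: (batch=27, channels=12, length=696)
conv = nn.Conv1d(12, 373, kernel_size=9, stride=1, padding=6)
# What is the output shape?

Input shape: (27, 12, 696)
Output shape: (27, 373, 700)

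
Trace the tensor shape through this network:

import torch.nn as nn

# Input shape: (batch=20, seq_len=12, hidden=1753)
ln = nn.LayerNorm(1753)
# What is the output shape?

Input shape: (20, 12, 1753)
Output shape: (20, 12, 1753)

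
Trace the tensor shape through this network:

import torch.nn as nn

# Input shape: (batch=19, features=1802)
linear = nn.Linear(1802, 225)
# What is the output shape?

Input shape: (19, 1802)
Output shape: (19, 225)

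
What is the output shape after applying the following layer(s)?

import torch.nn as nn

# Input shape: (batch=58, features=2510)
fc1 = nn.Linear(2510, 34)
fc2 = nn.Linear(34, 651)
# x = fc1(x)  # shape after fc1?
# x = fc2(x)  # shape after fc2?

Input shape: (58, 2510)
  -> after fc1: (58, 34)
Output shape: (58, 651)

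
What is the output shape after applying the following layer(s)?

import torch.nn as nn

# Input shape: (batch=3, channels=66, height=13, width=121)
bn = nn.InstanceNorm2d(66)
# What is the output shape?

Input shape: (3, 66, 13, 121)
Output shape: (3, 66, 13, 121)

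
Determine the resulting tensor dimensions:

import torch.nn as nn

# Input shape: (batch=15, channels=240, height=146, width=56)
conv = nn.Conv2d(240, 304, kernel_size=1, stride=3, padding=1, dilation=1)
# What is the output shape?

Input shape: (15, 240, 146, 56)
Output shape: (15, 304, 50, 20)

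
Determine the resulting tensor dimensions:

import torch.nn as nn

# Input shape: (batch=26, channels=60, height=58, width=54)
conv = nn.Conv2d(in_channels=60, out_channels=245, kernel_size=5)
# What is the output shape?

Input shape: (26, 60, 58, 54)
Output shape: (26, 245, 54, 50)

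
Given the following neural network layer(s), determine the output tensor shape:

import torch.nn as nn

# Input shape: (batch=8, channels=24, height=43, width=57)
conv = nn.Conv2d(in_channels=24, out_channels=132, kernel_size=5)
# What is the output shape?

Input shape: (8, 24, 43, 57)
Output shape: (8, 132, 39, 53)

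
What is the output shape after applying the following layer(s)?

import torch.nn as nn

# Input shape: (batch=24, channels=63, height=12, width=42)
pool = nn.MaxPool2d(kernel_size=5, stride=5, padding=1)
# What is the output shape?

Input shape: (24, 63, 12, 42)
Output shape: (24, 63, 2, 8)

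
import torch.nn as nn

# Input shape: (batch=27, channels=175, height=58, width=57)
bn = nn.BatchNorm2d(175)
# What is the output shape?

Input shape: (27, 175, 58, 57)
Output shape: (27, 175, 58, 57)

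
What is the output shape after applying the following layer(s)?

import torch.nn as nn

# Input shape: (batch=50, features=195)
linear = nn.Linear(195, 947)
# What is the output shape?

Input shape: (50, 195)
Output shape: (50, 947)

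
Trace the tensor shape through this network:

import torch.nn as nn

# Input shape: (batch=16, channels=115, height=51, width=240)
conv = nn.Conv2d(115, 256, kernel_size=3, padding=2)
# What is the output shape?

Input shape: (16, 115, 51, 240)
Output shape: (16, 256, 53, 242)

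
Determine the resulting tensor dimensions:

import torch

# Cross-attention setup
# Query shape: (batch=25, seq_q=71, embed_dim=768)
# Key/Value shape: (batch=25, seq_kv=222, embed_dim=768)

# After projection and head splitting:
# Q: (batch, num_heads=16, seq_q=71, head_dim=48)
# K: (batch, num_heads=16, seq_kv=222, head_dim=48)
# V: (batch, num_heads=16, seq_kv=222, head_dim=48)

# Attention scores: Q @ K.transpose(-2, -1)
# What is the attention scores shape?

Input shape: (25, 71, 768)
Output shape: (25, 16, 71, 222)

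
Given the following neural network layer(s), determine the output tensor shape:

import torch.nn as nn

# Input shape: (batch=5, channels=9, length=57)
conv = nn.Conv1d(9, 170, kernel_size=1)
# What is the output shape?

Input shape: (5, 9, 57)
Output shape: (5, 170, 57)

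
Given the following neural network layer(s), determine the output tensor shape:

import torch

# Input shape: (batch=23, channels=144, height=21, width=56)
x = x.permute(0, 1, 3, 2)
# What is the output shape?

Input shape: (23, 144, 21, 56)
Output shape: (23, 144, 56, 21)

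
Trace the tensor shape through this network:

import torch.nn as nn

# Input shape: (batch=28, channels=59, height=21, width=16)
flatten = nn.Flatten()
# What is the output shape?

Input shape: (28, 59, 21, 16)
Output shape: (28, 19824)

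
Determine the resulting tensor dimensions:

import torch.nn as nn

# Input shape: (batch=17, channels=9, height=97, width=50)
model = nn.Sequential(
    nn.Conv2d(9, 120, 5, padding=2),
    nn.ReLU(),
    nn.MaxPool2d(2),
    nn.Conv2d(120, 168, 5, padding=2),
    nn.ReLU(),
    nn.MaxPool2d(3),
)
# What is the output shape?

Input shape: (17, 9, 97, 50)
  -> after first Conv2d: (17, 120, 97, 50)
  -> after first MaxPool2d: (17, 120, 48, 25)
  -> after second Conv2d: (17, 168, 48, 25)
Output shape: (17, 168, 16, 8)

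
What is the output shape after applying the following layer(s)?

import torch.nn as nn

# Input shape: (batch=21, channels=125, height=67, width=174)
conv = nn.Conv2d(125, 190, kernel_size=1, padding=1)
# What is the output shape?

Input shape: (21, 125, 67, 174)
Output shape: (21, 190, 69, 176)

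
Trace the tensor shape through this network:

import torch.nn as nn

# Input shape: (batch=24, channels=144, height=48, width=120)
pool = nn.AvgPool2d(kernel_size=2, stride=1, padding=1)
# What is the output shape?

Input shape: (24, 144, 48, 120)
Output shape: (24, 144, 49, 121)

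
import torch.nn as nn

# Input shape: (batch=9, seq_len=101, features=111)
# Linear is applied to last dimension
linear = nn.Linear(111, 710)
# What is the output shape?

Input shape: (9, 101, 111)
Output shape: (9, 101, 710)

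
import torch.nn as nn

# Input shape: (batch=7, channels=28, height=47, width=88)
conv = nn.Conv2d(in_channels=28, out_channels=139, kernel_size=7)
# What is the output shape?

Input shape: (7, 28, 47, 88)
Output shape: (7, 139, 41, 82)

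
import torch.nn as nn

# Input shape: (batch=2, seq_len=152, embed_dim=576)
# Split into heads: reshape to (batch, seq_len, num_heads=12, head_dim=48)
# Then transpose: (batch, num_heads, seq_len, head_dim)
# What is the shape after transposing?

Input shape: (2, 152, 576)
  -> after reshape: (2, 152, 12, 48)
Output shape: (2, 12, 152, 48)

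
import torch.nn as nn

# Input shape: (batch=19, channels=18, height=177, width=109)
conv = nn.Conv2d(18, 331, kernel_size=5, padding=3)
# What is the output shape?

Input shape: (19, 18, 177, 109)
Output shape: (19, 331, 179, 111)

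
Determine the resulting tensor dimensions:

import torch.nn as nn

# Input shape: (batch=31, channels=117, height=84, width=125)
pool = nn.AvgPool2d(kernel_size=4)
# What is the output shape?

Input shape: (31, 117, 84, 125)
Output shape: (31, 117, 21, 31)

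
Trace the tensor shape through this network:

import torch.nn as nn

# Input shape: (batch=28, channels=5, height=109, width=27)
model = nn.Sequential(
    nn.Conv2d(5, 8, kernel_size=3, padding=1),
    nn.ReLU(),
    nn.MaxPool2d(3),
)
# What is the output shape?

Input shape: (28, 5, 109, 27)
  -> after Conv2d: (28, 8, 109, 27)
  -> after ReLU: (28, 8, 109, 27)
Output shape: (28, 8, 36, 9)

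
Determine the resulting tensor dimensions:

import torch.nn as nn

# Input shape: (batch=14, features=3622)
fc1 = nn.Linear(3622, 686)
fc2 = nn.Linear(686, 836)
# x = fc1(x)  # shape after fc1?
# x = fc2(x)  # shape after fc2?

Input shape: (14, 3622)
  -> after fc1: (14, 686)
Output shape: (14, 836)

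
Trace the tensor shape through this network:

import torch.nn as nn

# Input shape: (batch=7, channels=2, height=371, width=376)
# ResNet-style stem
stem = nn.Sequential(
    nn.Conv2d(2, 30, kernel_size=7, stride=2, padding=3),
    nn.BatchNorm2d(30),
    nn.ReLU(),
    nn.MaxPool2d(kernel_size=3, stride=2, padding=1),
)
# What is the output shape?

Input shape: (7, 2, 371, 376)
  -> after Conv2d 7x7 stride=2: (7, 30, 186, 188)
Output shape: (7, 30, 93, 94)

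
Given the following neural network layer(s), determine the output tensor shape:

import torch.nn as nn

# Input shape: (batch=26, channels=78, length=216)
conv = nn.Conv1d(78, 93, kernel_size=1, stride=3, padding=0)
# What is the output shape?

Input shape: (26, 78, 216)
Output shape: (26, 93, 72)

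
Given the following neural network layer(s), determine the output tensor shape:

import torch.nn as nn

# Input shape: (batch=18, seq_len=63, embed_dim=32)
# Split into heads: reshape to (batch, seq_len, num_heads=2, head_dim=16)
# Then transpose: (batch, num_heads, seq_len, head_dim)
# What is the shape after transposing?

Input shape: (18, 63, 32)
  -> after reshape: (18, 63, 2, 16)
Output shape: (18, 2, 63, 16)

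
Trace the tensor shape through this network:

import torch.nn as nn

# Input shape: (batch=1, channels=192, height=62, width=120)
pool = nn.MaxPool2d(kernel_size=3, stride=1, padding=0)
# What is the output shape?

Input shape: (1, 192, 62, 120)
Output shape: (1, 192, 60, 118)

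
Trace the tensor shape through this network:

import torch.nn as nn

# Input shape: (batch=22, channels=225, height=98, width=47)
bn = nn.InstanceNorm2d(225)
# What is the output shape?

Input shape: (22, 225, 98, 47)
Output shape: (22, 225, 98, 47)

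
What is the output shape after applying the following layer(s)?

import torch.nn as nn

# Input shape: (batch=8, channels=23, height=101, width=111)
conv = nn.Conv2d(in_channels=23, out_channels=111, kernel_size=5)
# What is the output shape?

Input shape: (8, 23, 101, 111)
Output shape: (8, 111, 97, 107)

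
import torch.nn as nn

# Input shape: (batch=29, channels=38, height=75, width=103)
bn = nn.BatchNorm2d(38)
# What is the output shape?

Input shape: (29, 38, 75, 103)
Output shape: (29, 38, 75, 103)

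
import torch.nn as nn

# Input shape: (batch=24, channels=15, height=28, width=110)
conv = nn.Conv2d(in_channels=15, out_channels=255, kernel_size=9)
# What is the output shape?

Input shape: (24, 15, 28, 110)
Output shape: (24, 255, 20, 102)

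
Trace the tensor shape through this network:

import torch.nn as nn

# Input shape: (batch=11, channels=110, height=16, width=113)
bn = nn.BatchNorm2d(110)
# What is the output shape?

Input shape: (11, 110, 16, 113)
Output shape: (11, 110, 16, 113)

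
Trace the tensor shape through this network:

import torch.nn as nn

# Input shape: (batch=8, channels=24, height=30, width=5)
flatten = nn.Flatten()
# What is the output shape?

Input shape: (8, 24, 30, 5)
Output shape: (8, 3600)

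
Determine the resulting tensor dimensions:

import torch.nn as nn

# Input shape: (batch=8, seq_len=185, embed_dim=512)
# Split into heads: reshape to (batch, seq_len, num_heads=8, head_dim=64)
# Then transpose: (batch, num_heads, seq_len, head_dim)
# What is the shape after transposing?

Input shape: (8, 185, 512)
  -> after reshape: (8, 185, 8, 64)
Output shape: (8, 8, 185, 64)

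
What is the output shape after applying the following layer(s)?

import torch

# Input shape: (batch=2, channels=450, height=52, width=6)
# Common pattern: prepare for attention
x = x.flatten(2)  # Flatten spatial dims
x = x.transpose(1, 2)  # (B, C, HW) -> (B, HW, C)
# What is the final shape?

Input shape: (2, 450, 52, 6)
  -> after flatten(2): (2, 450, 312)
Output shape: (2, 312, 450)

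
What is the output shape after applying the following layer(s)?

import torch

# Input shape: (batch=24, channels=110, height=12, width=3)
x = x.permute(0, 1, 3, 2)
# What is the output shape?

Input shape: (24, 110, 12, 3)
Output shape: (24, 110, 3, 12)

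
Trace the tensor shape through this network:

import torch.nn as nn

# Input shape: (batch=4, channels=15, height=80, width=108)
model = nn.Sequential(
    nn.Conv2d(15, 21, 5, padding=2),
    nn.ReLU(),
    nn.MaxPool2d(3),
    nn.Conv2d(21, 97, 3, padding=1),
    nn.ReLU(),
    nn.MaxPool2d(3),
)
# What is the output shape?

Input shape: (4, 15, 80, 108)
  -> after first Conv2d: (4, 21, 80, 108)
  -> after first MaxPool2d: (4, 21, 26, 36)
  -> after second Conv2d: (4, 97, 26, 36)
Output shape: (4, 97, 8, 12)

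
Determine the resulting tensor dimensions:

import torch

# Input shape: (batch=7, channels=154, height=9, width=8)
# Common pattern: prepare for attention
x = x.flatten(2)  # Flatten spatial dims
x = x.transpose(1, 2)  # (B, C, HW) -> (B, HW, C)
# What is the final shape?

Input shape: (7, 154, 9, 8)
  -> after flatten(2): (7, 154, 72)
Output shape: (7, 72, 154)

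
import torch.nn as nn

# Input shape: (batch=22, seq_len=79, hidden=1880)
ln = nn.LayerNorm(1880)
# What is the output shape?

Input shape: (22, 79, 1880)
Output shape: (22, 79, 1880)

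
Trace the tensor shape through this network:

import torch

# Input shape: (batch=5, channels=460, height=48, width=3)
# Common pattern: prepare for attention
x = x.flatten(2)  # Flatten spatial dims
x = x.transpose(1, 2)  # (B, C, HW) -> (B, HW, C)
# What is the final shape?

Input shape: (5, 460, 48, 3)
  -> after flatten(2): (5, 460, 144)
Output shape: (5, 144, 460)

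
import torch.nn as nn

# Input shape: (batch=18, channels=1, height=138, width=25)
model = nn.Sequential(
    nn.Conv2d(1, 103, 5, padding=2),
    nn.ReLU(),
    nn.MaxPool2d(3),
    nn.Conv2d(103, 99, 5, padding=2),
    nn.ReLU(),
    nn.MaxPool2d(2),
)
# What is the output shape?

Input shape: (18, 1, 138, 25)
  -> after first Conv2d: (18, 103, 138, 25)
  -> after first MaxPool2d: (18, 103, 46, 8)
  -> after second Conv2d: (18, 99, 46, 8)
Output shape: (18, 99, 23, 4)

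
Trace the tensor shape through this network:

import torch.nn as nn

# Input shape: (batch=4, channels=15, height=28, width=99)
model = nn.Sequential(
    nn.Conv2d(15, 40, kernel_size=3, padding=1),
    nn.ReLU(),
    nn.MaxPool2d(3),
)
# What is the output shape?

Input shape: (4, 15, 28, 99)
  -> after Conv2d: (4, 40, 28, 99)
  -> after ReLU: (4, 40, 28, 99)
Output shape: (4, 40, 9, 33)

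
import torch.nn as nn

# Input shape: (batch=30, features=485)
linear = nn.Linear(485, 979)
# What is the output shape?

Input shape: (30, 485)
Output shape: (30, 979)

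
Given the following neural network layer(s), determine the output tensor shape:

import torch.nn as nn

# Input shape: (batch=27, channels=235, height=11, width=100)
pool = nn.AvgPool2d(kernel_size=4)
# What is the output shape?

Input shape: (27, 235, 11, 100)
Output shape: (27, 235, 2, 25)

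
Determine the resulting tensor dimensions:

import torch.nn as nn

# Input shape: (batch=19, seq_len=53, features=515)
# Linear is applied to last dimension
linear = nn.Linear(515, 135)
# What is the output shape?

Input shape: (19, 53, 515)
Output shape: (19, 53, 135)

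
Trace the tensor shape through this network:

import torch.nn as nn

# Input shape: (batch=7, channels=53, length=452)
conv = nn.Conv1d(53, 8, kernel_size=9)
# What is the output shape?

Input shape: (7, 53, 452)
Output shape: (7, 8, 444)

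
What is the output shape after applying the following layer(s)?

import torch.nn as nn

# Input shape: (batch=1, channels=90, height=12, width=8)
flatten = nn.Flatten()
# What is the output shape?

Input shape: (1, 90, 12, 8)
Output shape: (1, 8640)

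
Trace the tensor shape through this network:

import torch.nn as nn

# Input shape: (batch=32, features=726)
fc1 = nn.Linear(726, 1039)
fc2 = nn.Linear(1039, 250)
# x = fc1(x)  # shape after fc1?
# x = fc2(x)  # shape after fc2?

Input shape: (32, 726)
  -> after fc1: (32, 1039)
Output shape: (32, 250)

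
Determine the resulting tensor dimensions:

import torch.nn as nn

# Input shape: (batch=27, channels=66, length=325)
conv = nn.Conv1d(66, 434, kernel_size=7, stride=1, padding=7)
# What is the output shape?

Input shape: (27, 66, 325)
Output shape: (27, 434, 333)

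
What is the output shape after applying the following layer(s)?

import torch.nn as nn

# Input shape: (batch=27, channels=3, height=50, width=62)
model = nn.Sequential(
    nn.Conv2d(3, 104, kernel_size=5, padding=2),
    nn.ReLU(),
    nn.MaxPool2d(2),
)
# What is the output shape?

Input shape: (27, 3, 50, 62)
  -> after Conv2d: (27, 104, 50, 62)
  -> after ReLU: (27, 104, 50, 62)
Output shape: (27, 104, 25, 31)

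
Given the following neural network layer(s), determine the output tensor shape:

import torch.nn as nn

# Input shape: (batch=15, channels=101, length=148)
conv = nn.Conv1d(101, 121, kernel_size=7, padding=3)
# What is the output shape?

Input shape: (15, 101, 148)
Output shape: (15, 121, 148)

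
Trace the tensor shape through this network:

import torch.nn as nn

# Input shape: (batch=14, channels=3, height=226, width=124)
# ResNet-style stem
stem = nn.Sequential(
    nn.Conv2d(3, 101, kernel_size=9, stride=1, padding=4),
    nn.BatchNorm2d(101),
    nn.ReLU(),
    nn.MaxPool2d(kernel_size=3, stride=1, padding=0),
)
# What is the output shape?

Input shape: (14, 3, 226, 124)
  -> after Conv2d 9x9 stride=1: (14, 101, 226, 124)
Output shape: (14, 101, 224, 122)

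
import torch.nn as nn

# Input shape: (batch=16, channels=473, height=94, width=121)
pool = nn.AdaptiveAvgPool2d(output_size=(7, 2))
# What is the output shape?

Input shape: (16, 473, 94, 121)
Output shape: (16, 473, 7, 2)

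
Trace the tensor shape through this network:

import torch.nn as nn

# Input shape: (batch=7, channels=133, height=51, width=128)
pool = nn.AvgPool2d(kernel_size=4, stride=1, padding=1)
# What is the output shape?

Input shape: (7, 133, 51, 128)
Output shape: (7, 133, 50, 127)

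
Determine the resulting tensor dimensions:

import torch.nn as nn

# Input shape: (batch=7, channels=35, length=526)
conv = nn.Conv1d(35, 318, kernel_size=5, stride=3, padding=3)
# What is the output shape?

Input shape: (7, 35, 526)
Output shape: (7, 318, 176)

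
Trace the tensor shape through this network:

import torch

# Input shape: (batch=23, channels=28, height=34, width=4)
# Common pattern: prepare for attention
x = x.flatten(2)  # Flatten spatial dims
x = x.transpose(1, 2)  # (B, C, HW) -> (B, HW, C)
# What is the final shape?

Input shape: (23, 28, 34, 4)
  -> after flatten(2): (23, 28, 136)
Output shape: (23, 136, 28)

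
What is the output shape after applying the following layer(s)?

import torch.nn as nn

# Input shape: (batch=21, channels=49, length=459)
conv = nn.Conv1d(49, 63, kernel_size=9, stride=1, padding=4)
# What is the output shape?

Input shape: (21, 49, 459)
Output shape: (21, 63, 459)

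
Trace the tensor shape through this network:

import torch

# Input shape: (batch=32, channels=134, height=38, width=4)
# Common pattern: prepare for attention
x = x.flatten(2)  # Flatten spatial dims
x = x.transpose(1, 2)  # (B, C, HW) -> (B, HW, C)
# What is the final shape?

Input shape: (32, 134, 38, 4)
  -> after flatten(2): (32, 134, 152)
Output shape: (32, 152, 134)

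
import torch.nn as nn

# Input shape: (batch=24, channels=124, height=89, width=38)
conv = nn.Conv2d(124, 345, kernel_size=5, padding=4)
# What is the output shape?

Input shape: (24, 124, 89, 38)
Output shape: (24, 345, 93, 42)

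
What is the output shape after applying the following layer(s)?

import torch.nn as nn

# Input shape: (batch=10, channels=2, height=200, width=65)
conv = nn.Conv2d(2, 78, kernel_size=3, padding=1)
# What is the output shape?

Input shape: (10, 2, 200, 65)
Output shape: (10, 78, 200, 65)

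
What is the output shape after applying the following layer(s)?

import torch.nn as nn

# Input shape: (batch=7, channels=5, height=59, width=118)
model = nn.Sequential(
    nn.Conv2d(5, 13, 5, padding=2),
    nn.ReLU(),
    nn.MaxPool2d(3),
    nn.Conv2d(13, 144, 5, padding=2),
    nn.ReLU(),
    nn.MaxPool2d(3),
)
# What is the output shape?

Input shape: (7, 5, 59, 118)
  -> after first Conv2d: (7, 13, 59, 118)
  -> after first MaxPool2d: (7, 13, 19, 39)
  -> after second Conv2d: (7, 144, 19, 39)
Output shape: (7, 144, 6, 13)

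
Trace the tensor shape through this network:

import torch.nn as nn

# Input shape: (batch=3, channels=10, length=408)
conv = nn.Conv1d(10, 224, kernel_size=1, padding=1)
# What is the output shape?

Input shape: (3, 10, 408)
Output shape: (3, 224, 410)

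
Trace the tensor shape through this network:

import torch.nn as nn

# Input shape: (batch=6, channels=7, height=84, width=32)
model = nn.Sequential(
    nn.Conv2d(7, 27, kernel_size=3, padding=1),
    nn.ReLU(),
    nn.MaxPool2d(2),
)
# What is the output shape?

Input shape: (6, 7, 84, 32)
  -> after Conv2d: (6, 27, 84, 32)
  -> after ReLU: (6, 27, 84, 32)
Output shape: (6, 27, 42, 16)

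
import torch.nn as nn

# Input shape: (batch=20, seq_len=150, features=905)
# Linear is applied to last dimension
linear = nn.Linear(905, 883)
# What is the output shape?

Input shape: (20, 150, 905)
Output shape: (20, 150, 883)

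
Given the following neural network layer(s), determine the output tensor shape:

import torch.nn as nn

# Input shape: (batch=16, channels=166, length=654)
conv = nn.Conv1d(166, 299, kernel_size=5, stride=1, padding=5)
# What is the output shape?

Input shape: (16, 166, 654)
Output shape: (16, 299, 660)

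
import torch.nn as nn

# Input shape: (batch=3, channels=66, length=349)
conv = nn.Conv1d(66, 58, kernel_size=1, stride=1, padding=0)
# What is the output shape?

Input shape: (3, 66, 349)
Output shape: (3, 58, 349)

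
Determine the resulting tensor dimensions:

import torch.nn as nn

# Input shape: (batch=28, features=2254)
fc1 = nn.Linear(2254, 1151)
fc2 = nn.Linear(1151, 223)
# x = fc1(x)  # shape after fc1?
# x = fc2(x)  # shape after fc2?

Input shape: (28, 2254)
  -> after fc1: (28, 1151)
Output shape: (28, 223)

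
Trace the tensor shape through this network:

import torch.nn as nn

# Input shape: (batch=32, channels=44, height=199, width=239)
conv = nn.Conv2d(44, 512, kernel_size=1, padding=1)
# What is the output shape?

Input shape: (32, 44, 199, 239)
Output shape: (32, 512, 201, 241)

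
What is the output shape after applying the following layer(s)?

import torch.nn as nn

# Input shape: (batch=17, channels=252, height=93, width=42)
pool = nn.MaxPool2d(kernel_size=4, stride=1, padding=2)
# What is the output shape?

Input shape: (17, 252, 93, 42)
Output shape: (17, 252, 94, 43)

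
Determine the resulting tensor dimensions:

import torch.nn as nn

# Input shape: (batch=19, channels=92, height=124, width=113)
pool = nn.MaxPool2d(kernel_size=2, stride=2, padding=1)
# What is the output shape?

Input shape: (19, 92, 124, 113)
Output shape: (19, 92, 63, 57)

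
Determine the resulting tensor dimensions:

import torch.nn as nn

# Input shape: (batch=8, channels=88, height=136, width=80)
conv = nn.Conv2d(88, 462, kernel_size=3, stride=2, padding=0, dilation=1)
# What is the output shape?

Input shape: (8, 88, 136, 80)
Output shape: (8, 462, 67, 39)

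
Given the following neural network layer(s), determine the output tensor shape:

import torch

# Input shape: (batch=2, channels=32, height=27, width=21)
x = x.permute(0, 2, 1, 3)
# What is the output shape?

Input shape: (2, 32, 27, 21)
Output shape: (2, 27, 32, 21)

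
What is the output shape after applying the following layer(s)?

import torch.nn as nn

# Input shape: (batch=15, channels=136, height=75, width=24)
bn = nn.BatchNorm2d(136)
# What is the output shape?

Input shape: (15, 136, 75, 24)
Output shape: (15, 136, 75, 24)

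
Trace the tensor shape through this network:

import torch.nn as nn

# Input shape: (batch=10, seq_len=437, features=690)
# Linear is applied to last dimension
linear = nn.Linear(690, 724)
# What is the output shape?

Input shape: (10, 437, 690)
Output shape: (10, 437, 724)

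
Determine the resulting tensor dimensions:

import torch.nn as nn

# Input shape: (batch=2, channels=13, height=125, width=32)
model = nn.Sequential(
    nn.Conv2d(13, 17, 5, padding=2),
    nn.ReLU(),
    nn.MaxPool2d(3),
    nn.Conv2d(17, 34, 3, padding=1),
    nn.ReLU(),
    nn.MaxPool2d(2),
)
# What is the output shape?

Input shape: (2, 13, 125, 32)
  -> after first Conv2d: (2, 17, 125, 32)
  -> after first MaxPool2d: (2, 17, 41, 10)
  -> after second Conv2d: (2, 34, 41, 10)
Output shape: (2, 34, 20, 5)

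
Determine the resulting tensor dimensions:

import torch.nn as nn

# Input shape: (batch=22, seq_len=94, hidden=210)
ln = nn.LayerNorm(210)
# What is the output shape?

Input shape: (22, 94, 210)
Output shape: (22, 94, 210)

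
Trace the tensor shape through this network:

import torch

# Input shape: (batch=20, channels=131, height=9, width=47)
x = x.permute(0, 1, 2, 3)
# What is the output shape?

Input shape: (20, 131, 9, 47)
Output shape: (20, 131, 9, 47)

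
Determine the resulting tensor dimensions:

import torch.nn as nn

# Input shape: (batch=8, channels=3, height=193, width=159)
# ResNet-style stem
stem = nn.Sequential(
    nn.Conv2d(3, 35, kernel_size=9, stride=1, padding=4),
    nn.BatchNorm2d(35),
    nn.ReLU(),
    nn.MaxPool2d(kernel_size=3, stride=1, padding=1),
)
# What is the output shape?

Input shape: (8, 3, 193, 159)
  -> after Conv2d 9x9 stride=1: (8, 35, 193, 159)
Output shape: (8, 35, 193, 159)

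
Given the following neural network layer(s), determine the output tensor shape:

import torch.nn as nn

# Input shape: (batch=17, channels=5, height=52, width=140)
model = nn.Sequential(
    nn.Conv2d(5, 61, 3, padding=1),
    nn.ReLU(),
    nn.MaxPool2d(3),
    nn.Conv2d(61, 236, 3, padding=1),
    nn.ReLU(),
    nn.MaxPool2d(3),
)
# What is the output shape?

Input shape: (17, 5, 52, 140)
  -> after first Conv2d: (17, 61, 52, 140)
  -> after first MaxPool2d: (17, 61, 17, 46)
  -> after second Conv2d: (17, 236, 17, 46)
Output shape: (17, 236, 5, 15)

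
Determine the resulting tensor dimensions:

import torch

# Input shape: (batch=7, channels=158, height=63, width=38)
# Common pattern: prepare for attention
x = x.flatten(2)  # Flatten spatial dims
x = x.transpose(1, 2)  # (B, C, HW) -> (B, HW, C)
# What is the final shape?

Input shape: (7, 158, 63, 38)
  -> after flatten(2): (7, 158, 2394)
Output shape: (7, 2394, 158)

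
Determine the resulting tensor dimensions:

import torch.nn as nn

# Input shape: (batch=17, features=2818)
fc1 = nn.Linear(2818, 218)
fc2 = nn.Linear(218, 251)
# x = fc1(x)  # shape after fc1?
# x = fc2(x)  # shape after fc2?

Input shape: (17, 2818)
  -> after fc1: (17, 218)
Output shape: (17, 251)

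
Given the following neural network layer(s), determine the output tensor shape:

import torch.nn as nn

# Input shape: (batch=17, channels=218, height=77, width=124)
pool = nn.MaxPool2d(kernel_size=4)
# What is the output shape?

Input shape: (17, 218, 77, 124)
Output shape: (17, 218, 19, 31)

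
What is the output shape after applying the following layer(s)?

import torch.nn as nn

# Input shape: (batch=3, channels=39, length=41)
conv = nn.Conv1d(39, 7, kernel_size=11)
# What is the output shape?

Input shape: (3, 39, 41)
Output shape: (3, 7, 31)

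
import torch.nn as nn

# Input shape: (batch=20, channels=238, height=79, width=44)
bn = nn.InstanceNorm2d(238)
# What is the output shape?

Input shape: (20, 238, 79, 44)
Output shape: (20, 238, 79, 44)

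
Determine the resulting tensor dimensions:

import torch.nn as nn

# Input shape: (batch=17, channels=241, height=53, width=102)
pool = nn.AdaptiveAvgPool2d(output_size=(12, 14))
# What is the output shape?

Input shape: (17, 241, 53, 102)
Output shape: (17, 241, 12, 14)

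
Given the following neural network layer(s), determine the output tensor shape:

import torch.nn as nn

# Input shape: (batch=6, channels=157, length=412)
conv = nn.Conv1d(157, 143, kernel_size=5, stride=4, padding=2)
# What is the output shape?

Input shape: (6, 157, 412)
Output shape: (6, 143, 103)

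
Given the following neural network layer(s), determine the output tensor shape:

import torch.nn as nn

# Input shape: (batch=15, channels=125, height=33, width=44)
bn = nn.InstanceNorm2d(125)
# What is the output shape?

Input shape: (15, 125, 33, 44)
Output shape: (15, 125, 33, 44)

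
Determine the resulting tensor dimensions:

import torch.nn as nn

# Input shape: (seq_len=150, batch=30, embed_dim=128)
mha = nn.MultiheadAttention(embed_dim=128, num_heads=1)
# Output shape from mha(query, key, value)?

Input shape: (150, 30, 128)
Output shape: (150, 30, 128)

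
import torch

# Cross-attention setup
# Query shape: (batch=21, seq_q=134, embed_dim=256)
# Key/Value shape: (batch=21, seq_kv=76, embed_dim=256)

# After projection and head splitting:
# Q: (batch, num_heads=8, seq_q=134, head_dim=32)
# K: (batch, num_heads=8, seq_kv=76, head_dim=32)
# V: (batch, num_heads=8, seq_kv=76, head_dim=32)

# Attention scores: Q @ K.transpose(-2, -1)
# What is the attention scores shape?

Input shape: (21, 134, 256)
Output shape: (21, 8, 134, 76)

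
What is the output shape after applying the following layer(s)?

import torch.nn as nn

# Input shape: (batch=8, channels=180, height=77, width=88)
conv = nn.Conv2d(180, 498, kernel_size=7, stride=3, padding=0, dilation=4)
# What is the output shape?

Input shape: (8, 180, 77, 88)
Output shape: (8, 498, 18, 22)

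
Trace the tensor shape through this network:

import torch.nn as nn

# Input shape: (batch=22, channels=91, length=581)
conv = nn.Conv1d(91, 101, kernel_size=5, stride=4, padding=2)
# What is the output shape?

Input shape: (22, 91, 581)
Output shape: (22, 101, 146)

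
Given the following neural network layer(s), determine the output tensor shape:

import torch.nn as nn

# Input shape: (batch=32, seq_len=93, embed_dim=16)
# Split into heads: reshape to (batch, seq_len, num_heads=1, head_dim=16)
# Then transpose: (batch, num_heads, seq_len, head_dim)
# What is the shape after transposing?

Input shape: (32, 93, 16)
  -> after reshape: (32, 93, 1, 16)
Output shape: (32, 1, 93, 16)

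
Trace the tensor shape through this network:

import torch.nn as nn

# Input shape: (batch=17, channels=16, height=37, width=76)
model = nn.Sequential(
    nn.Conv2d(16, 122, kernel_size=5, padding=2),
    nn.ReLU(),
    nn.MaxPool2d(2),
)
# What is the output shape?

Input shape: (17, 16, 37, 76)
  -> after Conv2d: (17, 122, 37, 76)
  -> after ReLU: (17, 122, 37, 76)
Output shape: (17, 122, 18, 38)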